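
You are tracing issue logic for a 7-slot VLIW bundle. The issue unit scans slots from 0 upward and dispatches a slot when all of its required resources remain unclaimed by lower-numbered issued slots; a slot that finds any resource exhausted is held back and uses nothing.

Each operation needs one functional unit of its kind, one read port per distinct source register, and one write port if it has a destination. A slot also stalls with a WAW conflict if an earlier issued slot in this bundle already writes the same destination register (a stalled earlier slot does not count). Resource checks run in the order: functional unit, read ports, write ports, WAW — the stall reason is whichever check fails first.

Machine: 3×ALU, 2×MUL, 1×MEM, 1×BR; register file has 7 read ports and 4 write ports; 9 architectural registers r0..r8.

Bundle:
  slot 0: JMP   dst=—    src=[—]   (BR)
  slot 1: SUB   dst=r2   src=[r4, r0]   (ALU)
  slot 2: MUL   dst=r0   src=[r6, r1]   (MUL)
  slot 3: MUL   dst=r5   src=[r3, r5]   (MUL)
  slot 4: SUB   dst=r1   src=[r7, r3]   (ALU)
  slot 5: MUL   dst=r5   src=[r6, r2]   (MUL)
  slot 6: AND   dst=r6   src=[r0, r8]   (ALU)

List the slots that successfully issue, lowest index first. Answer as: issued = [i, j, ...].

  0. BR ⇒ go  {3A/2Mu/1Ld/0B | 7r 4w}
  1. ALU→r2 ⇒ go  {2A/2Mu/1Ld/0B | 5r 3w}
  2. MUL→r0 ⇒ go  {2A/1Mu/1Ld/0B | 3r 2w}
  3. MUL→r5 ⇒ go  {2A/0Mu/1Ld/0B | 1r 1w}
  4. ALU→r1 ⇒ no(RD_PORT)  {2A/0Mu/1Ld/0B | 1r 1w}
  5. MUL→r5 ⇒ no(FU)  {2A/0Mu/1Ld/0B | 1r 1w}
  6. ALU→r6 ⇒ no(RD_PORT)  {2A/0Mu/1Ld/0B | 1r 1w}

issued = [0, 1, 2, 3]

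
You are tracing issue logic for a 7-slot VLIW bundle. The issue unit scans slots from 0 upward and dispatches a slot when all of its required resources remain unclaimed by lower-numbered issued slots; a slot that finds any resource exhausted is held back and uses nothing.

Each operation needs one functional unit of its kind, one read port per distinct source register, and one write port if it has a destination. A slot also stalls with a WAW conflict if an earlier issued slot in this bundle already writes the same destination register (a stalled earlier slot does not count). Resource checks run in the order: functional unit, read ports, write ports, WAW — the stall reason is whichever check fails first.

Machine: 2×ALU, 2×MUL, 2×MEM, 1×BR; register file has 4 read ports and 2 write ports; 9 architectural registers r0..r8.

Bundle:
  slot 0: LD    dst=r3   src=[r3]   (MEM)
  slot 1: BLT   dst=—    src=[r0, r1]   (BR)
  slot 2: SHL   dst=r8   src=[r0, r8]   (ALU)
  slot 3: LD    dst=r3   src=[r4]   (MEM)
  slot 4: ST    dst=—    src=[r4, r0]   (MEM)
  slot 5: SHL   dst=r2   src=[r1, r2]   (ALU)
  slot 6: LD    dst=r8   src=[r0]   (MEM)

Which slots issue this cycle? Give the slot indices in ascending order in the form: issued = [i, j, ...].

issued = [0, 1, 6]

[0] MEM needs rd=1 wr=1: ok; after: ALU=2 MUL=2 MEM=1 BR=1, R=3, W=1
[1] BR needs rd=2 wr=0: ok; after: ALU=2 MUL=2 MEM=1 BR=0, R=1, W=1
[2] ALU needs rd=2 wr=1: RD_PORT; after: ALU=2 MUL=2 MEM=1 BR=0, R=1, W=1
[3] MEM needs rd=1 wr=1: WAW; after: ALU=2 MUL=2 MEM=1 BR=0, R=1, W=1
[4] MEM needs rd=2 wr=0: RD_PORT; after: ALU=2 MUL=2 MEM=1 BR=0, R=1, W=1
[5] ALU needs rd=2 wr=1: RD_PORT; after: ALU=2 MUL=2 MEM=1 BR=0, R=1, W=1
[6] MEM needs rd=1 wr=1: ok; after: ALU=2 MUL=2 MEM=0 BR=0, R=0, W=0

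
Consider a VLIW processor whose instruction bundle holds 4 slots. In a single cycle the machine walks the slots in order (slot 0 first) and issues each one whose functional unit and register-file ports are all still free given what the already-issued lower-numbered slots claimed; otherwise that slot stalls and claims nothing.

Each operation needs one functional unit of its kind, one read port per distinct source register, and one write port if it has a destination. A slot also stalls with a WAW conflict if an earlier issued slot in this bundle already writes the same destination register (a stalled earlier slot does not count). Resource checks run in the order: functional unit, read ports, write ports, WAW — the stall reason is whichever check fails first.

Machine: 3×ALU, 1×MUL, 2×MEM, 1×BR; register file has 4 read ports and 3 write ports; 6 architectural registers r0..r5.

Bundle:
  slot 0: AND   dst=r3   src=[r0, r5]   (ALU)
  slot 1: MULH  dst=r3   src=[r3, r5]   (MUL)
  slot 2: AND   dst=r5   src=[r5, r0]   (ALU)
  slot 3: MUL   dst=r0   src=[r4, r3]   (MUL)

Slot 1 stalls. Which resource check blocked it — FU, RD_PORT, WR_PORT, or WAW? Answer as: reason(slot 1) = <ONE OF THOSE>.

reason(slot 1) = WAW

#0 ALU src=r0,r5 dispatched  <A:2 Mu:1 Ld:2 B:1 rd:2 wr:2>
#1 MUL src=r3,r5 held:WAW  <A:2 Mu:1 Ld:2 B:1 rd:2 wr:2>
#2 ALU src=r5,r0 dispatched  <A:1 Mu:1 Ld:2 B:1 rd:0 wr:1>
#3 MUL src=r4,r3 held:RD_PORT  <A:1 Mu:1 Ld:2 B:1 rd:0 wr:1>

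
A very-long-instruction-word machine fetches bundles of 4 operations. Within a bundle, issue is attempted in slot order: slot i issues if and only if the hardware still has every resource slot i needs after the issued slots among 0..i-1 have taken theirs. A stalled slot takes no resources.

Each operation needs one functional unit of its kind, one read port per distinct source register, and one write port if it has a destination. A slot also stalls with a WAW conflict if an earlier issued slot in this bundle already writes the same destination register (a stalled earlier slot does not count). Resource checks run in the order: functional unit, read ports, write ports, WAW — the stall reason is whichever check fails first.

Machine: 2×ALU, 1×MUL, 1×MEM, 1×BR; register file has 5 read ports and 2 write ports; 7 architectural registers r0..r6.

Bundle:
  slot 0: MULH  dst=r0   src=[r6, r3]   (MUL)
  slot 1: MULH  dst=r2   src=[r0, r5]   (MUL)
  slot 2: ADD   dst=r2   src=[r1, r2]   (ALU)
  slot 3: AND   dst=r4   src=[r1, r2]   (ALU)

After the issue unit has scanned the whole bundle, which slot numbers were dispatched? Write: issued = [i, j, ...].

issued = [0, 2]

  0. MUL→r0 ⇒ go  {2A/0Mu/1Ld/1B | 3r 1w}
  1. MUL→r2 ⇒ no(FU)  {2A/0Mu/1Ld/1B | 3r 1w}
  2. ALU→r2 ⇒ go  {1A/0Mu/1Ld/1B | 1r 0w}
  3. ALU→r4 ⇒ no(RD_PORT)  {1A/0Mu/1Ld/1B | 1r 0w}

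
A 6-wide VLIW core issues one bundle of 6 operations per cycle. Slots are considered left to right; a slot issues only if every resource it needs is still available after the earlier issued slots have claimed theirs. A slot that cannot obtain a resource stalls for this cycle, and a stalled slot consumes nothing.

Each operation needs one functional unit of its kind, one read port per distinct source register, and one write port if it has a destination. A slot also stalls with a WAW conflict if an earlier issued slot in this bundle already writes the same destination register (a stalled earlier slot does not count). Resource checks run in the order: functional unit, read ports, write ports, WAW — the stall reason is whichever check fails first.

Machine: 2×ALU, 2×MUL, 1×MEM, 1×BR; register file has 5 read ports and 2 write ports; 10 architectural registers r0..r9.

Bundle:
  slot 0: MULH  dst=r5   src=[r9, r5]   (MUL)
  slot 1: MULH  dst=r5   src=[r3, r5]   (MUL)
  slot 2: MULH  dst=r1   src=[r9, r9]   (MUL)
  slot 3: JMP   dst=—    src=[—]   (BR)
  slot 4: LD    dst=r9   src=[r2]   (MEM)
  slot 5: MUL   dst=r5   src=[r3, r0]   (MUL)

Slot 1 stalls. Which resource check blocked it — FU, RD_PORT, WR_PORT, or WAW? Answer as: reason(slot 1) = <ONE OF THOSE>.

reason(slot 1) = WAW

(0) want 1×MUL +2rd +1wr — yes → AL2|MU1|ME1|BR1|rd3|wr1
(1) want 1×MUL +2rd +1wr — WAW → AL2|MU1|ME1|BR1|rd3|wr1
(2) want 1×MUL +1rd +1wr — yes → AL2|MU0|ME1|BR1|rd2|wr0
(3) want 1×BR +0rd +0wr — yes → AL2|MU0|ME1|BR0|rd2|wr0
(4) want 1×MEM +1rd +1wr — WR_PORT → AL2|MU0|ME1|BR0|rd2|wr0
(5) want 1×MUL +2rd +1wr — FU → AL2|MU0|ME1|BR0|rd2|wr0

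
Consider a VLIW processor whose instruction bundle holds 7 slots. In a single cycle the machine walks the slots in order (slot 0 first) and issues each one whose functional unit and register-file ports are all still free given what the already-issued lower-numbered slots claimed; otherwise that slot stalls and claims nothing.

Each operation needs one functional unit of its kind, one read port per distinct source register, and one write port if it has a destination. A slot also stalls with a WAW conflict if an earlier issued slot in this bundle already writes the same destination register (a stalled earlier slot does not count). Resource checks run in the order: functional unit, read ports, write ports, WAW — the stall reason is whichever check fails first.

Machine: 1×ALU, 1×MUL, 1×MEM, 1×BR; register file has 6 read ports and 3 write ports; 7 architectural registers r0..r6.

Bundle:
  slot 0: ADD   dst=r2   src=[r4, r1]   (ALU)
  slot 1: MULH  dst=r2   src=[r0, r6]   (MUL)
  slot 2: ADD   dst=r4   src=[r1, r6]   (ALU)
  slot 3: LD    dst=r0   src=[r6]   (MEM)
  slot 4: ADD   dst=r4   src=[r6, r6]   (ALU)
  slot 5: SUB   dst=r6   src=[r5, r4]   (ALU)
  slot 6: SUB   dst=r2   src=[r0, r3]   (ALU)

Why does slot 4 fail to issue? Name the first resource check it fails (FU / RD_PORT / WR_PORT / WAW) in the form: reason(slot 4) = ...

reason(slot 4) = FU

slot 0 (ALU): ISSUE — free A0,Mu1,Ld1,B1 rp4 wp2
slot 1 (MUL): stall WAW — free A0,Mu1,Ld1,B1 rp4 wp2
slot 2 (ALU): stall FU — free A0,Mu1,Ld1,B1 rp4 wp2
slot 3 (MEM): ISSUE — free A0,Mu1,Ld0,B1 rp3 wp1
slot 4 (ALU): stall FU — free A0,Mu1,Ld0,B1 rp3 wp1
slot 5 (ALU): stall FU — free A0,Mu1,Ld0,B1 rp3 wp1
slot 6 (ALU): stall FU — free A0,Mu1,Ld0,B1 rp3 wp1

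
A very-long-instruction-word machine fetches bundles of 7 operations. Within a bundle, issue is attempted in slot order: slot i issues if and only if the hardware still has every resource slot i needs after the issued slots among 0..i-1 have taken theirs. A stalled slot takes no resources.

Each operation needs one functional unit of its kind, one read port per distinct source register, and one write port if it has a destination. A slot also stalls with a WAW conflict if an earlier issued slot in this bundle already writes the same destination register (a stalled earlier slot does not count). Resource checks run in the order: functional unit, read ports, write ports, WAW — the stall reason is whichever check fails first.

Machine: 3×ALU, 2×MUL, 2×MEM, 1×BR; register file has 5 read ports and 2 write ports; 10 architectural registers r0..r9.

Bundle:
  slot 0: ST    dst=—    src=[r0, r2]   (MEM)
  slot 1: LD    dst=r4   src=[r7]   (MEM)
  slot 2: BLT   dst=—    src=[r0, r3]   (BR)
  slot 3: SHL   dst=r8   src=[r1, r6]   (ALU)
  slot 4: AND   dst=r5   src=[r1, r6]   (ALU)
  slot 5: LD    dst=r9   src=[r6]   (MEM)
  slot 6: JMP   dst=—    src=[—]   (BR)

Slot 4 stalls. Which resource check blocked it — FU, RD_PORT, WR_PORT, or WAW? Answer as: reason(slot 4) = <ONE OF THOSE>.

reason(slot 4) = RD_PORT

[0] MEM needs rd=2 wr=0: ok; after: ALU=3 MUL=2 MEM=1 BR=1, R=3, W=2
[1] MEM needs rd=1 wr=1: ok; after: ALU=3 MUL=2 MEM=0 BR=1, R=2, W=1
[2] BR needs rd=2 wr=0: ok; after: ALU=3 MUL=2 MEM=0 BR=0, R=0, W=1
[3] ALU needs rd=2 wr=1: RD_PORT; after: ALU=3 MUL=2 MEM=0 BR=0, R=0, W=1
[4] ALU needs rd=2 wr=1: RD_PORT; after: ALU=3 MUL=2 MEM=0 BR=0, R=0, W=1
[5] MEM needs rd=1 wr=1: FU; after: ALU=3 MUL=2 MEM=0 BR=0, R=0, W=1
[6] BR needs rd=0 wr=0: FU; after: ALU=3 MUL=2 MEM=0 BR=0, R=0, W=1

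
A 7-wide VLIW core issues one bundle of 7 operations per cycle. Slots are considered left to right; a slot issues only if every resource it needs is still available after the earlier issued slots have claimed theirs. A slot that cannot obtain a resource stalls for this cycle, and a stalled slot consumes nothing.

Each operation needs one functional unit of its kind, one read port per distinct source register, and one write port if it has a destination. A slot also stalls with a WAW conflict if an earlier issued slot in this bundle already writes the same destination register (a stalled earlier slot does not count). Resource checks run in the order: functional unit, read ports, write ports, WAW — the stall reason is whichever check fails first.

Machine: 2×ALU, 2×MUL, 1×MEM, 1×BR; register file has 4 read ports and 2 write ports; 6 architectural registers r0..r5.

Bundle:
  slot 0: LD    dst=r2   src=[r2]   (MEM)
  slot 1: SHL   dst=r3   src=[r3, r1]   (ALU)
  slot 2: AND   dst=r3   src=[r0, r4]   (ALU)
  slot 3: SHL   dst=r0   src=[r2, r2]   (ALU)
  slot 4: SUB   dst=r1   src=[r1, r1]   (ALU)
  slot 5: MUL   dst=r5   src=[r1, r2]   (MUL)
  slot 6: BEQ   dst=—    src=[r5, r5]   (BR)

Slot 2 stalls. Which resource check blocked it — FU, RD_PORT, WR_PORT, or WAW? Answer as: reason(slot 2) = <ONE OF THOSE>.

reason(slot 2) = RD_PORT

[0] MEM needs rd=1 wr=1: ok; after: ALU=2 MUL=2 MEM=0 BR=1, R=3, W=1
[1] ALU needs rd=2 wr=1: ok; after: ALU=1 MUL=2 MEM=0 BR=1, R=1, W=0
[2] ALU needs rd=2 wr=1: RD_PORT; after: ALU=1 MUL=2 MEM=0 BR=1, R=1, W=0
[3] ALU needs rd=1 wr=1: WR_PORT; after: ALU=1 MUL=2 MEM=0 BR=1, R=1, W=0
[4] ALU needs rd=1 wr=1: WR_PORT; after: ALU=1 MUL=2 MEM=0 BR=1, R=1, W=0
[5] MUL needs rd=2 wr=1: RD_PORT; after: ALU=1 MUL=2 MEM=0 BR=1, R=1, W=0
[6] BR needs rd=1 wr=0: ok; after: ALU=1 MUL=2 MEM=0 BR=0, R=0, W=0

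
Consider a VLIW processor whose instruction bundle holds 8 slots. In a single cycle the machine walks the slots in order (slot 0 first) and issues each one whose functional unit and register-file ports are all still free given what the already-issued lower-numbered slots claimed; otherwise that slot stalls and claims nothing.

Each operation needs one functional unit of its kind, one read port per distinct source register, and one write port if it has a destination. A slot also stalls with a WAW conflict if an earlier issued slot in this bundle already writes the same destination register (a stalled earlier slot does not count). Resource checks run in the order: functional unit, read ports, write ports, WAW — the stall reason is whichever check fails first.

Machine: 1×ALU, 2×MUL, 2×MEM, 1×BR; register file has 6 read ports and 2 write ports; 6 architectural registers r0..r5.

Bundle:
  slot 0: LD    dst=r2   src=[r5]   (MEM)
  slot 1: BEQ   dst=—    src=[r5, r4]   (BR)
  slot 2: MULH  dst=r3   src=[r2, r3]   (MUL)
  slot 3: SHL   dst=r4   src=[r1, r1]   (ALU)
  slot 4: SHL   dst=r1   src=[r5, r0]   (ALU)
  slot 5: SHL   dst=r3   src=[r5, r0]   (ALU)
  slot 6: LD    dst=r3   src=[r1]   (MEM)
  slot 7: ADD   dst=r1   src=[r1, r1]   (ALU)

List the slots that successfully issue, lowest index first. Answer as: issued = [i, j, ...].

issued = [0, 1, 2]

slot 0 (MEM): ISSUE — free A1,Mu2,Ld1,B1 rp5 wp1
slot 1 (BR): ISSUE — free A1,Mu2,Ld1,B0 rp3 wp1
slot 2 (MUL): ISSUE — free A1,Mu1,Ld1,B0 rp1 wp0
slot 3 (ALU): stall WR_PORT — free A1,Mu1,Ld1,B0 rp1 wp0
slot 4 (ALU): stall RD_PORT — free A1,Mu1,Ld1,B0 rp1 wp0
slot 5 (ALU): stall RD_PORT — free A1,Mu1,Ld1,B0 rp1 wp0
slot 6 (MEM): stall WR_PORT — free A1,Mu1,Ld1,B0 rp1 wp0
slot 7 (ALU): stall WR_PORT — free A1,Mu1,Ld1,B0 rp1 wp0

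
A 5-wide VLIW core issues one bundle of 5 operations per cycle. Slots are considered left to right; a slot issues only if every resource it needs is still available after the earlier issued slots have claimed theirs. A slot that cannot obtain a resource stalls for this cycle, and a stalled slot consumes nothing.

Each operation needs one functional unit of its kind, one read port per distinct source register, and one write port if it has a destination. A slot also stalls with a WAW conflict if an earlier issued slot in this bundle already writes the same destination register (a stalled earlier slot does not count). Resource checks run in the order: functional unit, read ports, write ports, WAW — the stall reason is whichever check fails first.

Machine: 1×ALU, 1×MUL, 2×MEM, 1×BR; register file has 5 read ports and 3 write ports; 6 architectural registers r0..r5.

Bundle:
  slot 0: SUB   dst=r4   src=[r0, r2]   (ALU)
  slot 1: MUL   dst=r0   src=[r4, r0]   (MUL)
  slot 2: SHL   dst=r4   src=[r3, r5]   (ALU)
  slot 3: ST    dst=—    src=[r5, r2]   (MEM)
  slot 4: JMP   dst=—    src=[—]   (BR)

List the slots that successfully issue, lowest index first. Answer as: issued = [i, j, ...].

issued = [0, 1, 4]

slot 0 (ALU): ISSUE — free A0,Mu1,Ld2,B1 rp3 wp2
slot 1 (MUL): ISSUE — free A0,Mu0,Ld2,B1 rp1 wp1
slot 2 (ALU): stall FU — free A0,Mu0,Ld2,B1 rp1 wp1
slot 3 (MEM): stall RD_PORT — free A0,Mu0,Ld2,B1 rp1 wp1
slot 4 (BR): ISSUE — free A0,Mu0,Ld2,B0 rp1 wp1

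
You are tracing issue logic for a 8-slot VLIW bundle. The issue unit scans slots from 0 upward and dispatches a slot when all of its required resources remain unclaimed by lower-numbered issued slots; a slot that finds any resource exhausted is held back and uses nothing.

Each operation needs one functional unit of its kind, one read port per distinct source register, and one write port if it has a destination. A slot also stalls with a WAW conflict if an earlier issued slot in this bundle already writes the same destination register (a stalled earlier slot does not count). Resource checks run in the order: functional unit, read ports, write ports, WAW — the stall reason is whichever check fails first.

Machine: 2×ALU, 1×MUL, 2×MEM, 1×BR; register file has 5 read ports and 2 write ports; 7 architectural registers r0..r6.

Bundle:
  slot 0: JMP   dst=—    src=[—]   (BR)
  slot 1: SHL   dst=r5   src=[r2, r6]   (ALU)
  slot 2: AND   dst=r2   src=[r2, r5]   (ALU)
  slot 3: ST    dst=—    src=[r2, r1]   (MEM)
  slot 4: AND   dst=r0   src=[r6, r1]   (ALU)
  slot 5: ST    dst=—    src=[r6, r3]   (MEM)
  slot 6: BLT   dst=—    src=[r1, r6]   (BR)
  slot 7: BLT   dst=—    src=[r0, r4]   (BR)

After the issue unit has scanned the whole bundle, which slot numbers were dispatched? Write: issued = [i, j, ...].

slot 0 (BR): ISSUE — free A2,Mu1,Ld2,B0 rp5 wp2
slot 1 (ALU): ISSUE — free A1,Mu1,Ld2,B0 rp3 wp1
slot 2 (ALU): ISSUE — free A0,Mu1,Ld2,B0 rp1 wp0
slot 3 (MEM): stall RD_PORT — free A0,Mu1,Ld2,B0 rp1 wp0
slot 4 (ALU): stall FU — free A0,Mu1,Ld2,B0 rp1 wp0
slot 5 (MEM): stall RD_PORT — free A0,Mu1,Ld2,B0 rp1 wp0
slot 6 (BR): stall FU — free A0,Mu1,Ld2,B0 rp1 wp0
slot 7 (BR): stall FU — free A0,Mu1,Ld2,B0 rp1 wp0

issued = [0, 1, 2]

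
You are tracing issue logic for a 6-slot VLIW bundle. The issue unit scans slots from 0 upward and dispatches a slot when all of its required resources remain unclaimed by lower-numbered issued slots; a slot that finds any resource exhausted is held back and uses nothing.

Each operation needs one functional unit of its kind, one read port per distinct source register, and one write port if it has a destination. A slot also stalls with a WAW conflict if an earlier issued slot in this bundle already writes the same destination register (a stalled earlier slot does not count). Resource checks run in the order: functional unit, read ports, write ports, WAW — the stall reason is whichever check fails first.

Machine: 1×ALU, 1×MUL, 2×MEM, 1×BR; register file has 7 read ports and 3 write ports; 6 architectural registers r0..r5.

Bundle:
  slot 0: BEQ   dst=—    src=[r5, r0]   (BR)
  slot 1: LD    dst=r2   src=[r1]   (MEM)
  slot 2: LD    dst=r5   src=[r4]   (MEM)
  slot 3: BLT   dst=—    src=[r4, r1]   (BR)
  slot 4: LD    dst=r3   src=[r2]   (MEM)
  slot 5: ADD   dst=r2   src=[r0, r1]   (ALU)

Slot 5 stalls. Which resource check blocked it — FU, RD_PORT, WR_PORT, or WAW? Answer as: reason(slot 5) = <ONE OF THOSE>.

reason(slot 5) = WAW

  0. BR ⇒ go  {1A/1Mu/2Ld/0B | 5r 3w}
  1. MEM→r2 ⇒ go  {1A/1Mu/1Ld/0B | 4r 2w}
  2. MEM→r5 ⇒ go  {1A/1Mu/0Ld/0B | 3r 1w}
  3. BR ⇒ no(FU)  {1A/1Mu/0Ld/0B | 3r 1w}
  4. MEM→r3 ⇒ no(FU)  {1A/1Mu/0Ld/0B | 3r 1w}
  5. ALU→r2 ⇒ no(WAW)  {1A/1Mu/0Ld/0B | 3r 1w}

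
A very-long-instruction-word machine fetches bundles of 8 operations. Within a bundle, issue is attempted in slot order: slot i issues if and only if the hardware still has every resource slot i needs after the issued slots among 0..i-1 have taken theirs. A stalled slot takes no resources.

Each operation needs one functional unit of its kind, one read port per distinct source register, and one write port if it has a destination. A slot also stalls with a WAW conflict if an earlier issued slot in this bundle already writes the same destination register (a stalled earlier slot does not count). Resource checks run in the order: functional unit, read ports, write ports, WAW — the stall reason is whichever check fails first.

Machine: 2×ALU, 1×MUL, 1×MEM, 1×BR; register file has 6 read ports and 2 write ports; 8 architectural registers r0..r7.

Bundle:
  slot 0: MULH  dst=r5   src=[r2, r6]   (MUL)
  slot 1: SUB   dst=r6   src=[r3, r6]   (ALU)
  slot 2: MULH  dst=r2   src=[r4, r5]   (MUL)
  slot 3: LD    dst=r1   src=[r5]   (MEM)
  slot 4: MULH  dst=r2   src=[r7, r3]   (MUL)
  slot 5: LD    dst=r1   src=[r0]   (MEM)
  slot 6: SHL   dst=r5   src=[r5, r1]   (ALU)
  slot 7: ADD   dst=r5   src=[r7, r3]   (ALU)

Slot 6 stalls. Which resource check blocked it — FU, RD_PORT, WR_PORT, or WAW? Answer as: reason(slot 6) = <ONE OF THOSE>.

[0] MUL needs rd=2 wr=1: ok; after: ALU=2 MUL=0 MEM=1 BR=1, R=4, W=1
[1] ALU needs rd=2 wr=1: ok; after: ALU=1 MUL=0 MEM=1 BR=1, R=2, W=0
[2] MUL needs rd=2 wr=1: FU; after: ALU=1 MUL=0 MEM=1 BR=1, R=2, W=0
[3] MEM needs rd=1 wr=1: WR_PORT; after: ALU=1 MUL=0 MEM=1 BR=1, R=2, W=0
[4] MUL needs rd=2 wr=1: FU; after: ALU=1 MUL=0 MEM=1 BR=1, R=2, W=0
[5] MEM needs rd=1 wr=1: WR_PORT; after: ALU=1 MUL=0 MEM=1 BR=1, R=2, W=0
[6] ALU needs rd=2 wr=1: WR_PORT; after: ALU=1 MUL=0 MEM=1 BR=1, R=2, W=0
[7] ALU needs rd=2 wr=1: WR_PORT; after: ALU=1 MUL=0 MEM=1 BR=1, R=2, W=0

reason(slot 6) = WR_PORT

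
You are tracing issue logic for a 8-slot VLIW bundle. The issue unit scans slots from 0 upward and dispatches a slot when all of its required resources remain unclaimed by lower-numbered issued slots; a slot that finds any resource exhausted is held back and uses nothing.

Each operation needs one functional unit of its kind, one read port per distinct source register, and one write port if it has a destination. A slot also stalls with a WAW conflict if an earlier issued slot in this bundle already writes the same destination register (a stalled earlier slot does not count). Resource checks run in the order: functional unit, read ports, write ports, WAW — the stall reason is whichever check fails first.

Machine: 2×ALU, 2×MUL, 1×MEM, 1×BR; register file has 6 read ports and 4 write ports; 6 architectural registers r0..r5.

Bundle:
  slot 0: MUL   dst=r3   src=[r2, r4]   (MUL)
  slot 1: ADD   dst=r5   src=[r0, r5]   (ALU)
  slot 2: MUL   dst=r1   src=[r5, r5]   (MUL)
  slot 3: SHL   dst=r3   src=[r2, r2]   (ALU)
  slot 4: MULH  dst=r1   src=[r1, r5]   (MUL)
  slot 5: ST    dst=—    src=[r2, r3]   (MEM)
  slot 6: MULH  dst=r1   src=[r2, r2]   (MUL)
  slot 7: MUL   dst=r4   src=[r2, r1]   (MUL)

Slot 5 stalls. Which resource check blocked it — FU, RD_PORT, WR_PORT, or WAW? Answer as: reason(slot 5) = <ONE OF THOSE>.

reason(slot 5) = RD_PORT

[0] MUL needs rd=2 wr=1: ok; after: ALU=2 MUL=1 MEM=1 BR=1, R=4, W=3
[1] ALU needs rd=2 wr=1: ok; after: ALU=1 MUL=1 MEM=1 BR=1, R=2, W=2
[2] MUL needs rd=1 wr=1: ok; after: ALU=1 MUL=0 MEM=1 BR=1, R=1, W=1
[3] ALU needs rd=1 wr=1: WAW; after: ALU=1 MUL=0 MEM=1 BR=1, R=1, W=1
[4] MUL needs rd=2 wr=1: FU; after: ALU=1 MUL=0 MEM=1 BR=1, R=1, W=1
[5] MEM needs rd=2 wr=0: RD_PORT; after: ALU=1 MUL=0 MEM=1 BR=1, R=1, W=1
[6] MUL needs rd=1 wr=1: FU; after: ALU=1 MUL=0 MEM=1 BR=1, R=1, W=1
[7] MUL needs rd=2 wr=1: FU; after: ALU=1 MUL=0 MEM=1 BR=1, R=1, W=1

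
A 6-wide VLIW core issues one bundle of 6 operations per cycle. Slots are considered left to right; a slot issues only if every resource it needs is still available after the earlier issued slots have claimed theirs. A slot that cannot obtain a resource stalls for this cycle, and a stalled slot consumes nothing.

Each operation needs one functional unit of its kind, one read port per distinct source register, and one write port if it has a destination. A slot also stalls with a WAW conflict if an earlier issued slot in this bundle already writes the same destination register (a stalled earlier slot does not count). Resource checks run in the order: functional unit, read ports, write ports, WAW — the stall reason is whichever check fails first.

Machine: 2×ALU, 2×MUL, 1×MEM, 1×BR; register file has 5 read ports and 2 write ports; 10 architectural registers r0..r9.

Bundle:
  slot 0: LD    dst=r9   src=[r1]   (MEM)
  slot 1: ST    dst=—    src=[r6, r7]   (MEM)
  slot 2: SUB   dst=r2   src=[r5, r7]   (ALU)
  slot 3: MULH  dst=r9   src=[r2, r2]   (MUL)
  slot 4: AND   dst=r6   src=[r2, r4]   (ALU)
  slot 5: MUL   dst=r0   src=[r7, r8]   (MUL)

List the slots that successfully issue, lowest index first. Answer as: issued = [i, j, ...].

[0] MEM needs rd=1 wr=1: ok; after: ALU=2 MUL=2 MEM=0 BR=1, R=4, W=1
[1] MEM needs rd=2 wr=0: FU; after: ALU=2 MUL=2 MEM=0 BR=1, R=4, W=1
[2] ALU needs rd=2 wr=1: ok; after: ALU=1 MUL=2 MEM=0 BR=1, R=2, W=0
[3] MUL needs rd=1 wr=1: WR_PORT; after: ALU=1 MUL=2 MEM=0 BR=1, R=2, W=0
[4] ALU needs rd=2 wr=1: WR_PORT; after: ALU=1 MUL=2 MEM=0 BR=1, R=2, W=0
[5] MUL needs rd=2 wr=1: WR_PORT; after: ALU=1 MUL=2 MEM=0 BR=1, R=2, W=0

issued = [0, 2]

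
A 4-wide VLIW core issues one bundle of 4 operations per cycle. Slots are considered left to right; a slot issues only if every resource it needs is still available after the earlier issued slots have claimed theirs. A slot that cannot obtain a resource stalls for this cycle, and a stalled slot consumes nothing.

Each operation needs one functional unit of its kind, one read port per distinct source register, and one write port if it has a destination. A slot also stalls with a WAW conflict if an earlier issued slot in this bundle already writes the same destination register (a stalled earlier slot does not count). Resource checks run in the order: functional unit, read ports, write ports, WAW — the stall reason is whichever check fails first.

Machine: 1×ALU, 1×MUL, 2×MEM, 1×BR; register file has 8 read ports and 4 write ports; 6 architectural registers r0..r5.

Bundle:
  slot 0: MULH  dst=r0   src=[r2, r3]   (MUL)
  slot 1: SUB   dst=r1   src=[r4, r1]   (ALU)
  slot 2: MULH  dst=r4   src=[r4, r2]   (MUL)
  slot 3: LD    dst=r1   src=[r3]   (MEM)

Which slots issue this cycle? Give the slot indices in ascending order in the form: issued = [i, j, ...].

(0) want 1×MUL +2rd +1wr — yes → AL1|MU0|ME2|BR1|rd6|wr3
(1) want 1×ALU +2rd +1wr — yes → AL0|MU0|ME2|BR1|rd4|wr2
(2) want 1×MUL +2rd +1wr — FU → AL0|MU0|ME2|BR1|rd4|wr2
(3) want 1×MEM +1rd +1wr — WAW → AL0|MU0|ME2|BR1|rd4|wr2

issued = [0, 1]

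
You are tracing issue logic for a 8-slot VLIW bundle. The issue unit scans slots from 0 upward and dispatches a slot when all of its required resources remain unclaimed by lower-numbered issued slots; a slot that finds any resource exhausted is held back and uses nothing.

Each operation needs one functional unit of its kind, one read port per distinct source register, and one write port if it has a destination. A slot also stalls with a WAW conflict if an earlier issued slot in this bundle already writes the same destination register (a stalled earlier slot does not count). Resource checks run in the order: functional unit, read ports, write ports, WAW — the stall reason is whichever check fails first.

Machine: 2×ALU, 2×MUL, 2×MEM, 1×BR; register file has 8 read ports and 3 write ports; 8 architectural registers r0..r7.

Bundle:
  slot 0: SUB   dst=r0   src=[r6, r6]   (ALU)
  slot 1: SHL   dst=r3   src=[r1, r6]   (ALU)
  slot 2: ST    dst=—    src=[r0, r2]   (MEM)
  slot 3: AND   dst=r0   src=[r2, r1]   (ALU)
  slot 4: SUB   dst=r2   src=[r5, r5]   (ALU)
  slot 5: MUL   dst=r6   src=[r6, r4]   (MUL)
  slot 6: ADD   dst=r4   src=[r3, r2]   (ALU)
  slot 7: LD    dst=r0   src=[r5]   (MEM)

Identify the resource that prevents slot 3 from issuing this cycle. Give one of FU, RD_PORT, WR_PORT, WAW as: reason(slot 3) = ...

  0. ALU→r0 ⇒ go  {1A/2Mu/2Ld/1B | 7r 2w}
  1. ALU→r3 ⇒ go  {0A/2Mu/2Ld/1B | 5r 1w}
  2. MEM ⇒ go  {0A/2Mu/1Ld/1B | 3r 1w}
  3. ALU→r0 ⇒ no(FU)  {0A/2Mu/1Ld/1B | 3r 1w}
  4. ALU→r2 ⇒ no(FU)  {0A/2Mu/1Ld/1B | 3r 1w}
  5. MUL→r6 ⇒ go  {0A/1Mu/1Ld/1B | 1r 0w}
  6. ALU→r4 ⇒ no(FU)  {0A/1Mu/1Ld/1B | 1r 0w}
  7. MEM→r0 ⇒ no(WR_PORT)  {0A/1Mu/1Ld/1B | 1r 0w}

reason(slot 3) = FU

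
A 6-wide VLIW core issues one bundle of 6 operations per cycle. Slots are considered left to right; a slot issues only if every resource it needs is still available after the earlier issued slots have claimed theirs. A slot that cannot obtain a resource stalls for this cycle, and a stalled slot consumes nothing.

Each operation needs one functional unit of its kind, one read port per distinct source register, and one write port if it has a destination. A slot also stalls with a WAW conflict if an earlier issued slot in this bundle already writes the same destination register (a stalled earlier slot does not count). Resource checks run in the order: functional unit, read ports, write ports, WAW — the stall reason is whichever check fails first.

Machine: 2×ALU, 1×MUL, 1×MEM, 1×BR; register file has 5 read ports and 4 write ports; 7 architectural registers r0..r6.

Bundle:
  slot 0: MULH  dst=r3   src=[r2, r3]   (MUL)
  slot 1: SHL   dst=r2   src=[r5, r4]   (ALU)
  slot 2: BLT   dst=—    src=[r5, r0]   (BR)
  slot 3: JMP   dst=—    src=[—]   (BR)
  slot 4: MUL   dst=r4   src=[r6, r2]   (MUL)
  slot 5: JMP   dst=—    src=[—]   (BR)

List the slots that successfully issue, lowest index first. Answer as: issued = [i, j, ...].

issued = [0, 1, 3]

(0) want 1×MUL +2rd +1wr — yes → AL2|MU0|ME1|BR1|rd3|wr3
(1) want 1×ALU +2rd +1wr — yes → AL1|MU0|ME1|BR1|rd1|wr2
(2) want 1×BR +2rd +0wr — RD_PORT → AL1|MU0|ME1|BR1|rd1|wr2
(3) want 1×BR +0rd +0wr — yes → AL1|MU0|ME1|BR0|rd1|wr2
(4) want 1×MUL +2rd +1wr — FU → AL1|MU0|ME1|BR0|rd1|wr2
(5) want 1×BR +0rd +0wr — FU → AL1|MU0|ME1|BR0|rd1|wr2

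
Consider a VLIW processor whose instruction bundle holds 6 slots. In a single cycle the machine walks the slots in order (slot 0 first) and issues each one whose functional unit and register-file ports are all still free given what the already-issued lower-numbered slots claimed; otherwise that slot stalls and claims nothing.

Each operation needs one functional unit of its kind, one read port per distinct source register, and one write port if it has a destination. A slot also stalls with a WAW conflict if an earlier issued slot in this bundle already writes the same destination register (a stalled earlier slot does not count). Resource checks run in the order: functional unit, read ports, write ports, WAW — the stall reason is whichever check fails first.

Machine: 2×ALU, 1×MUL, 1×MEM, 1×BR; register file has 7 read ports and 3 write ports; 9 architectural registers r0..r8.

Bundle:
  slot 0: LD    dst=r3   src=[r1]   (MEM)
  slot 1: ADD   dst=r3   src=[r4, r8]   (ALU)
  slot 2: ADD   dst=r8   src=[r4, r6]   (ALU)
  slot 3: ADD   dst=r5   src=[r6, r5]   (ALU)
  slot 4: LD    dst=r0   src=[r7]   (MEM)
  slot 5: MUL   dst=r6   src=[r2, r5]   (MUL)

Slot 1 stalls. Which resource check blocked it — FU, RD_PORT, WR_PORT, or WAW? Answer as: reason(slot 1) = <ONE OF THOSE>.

(0) want 1×MEM +1rd +1wr — yes → AL2|MU1|ME0|BR1|rd6|wr2
(1) want 1×ALU +2rd +1wr — WAW → AL2|MU1|ME0|BR1|rd6|wr2
(2) want 1×ALU +2rd +1wr — yes → AL1|MU1|ME0|BR1|rd4|wr1
(3) want 1×ALU +2rd +1wr — yes → AL0|MU1|ME0|BR1|rd2|wr0
(4) want 1×MEM +1rd +1wr — FU → AL0|MU1|ME0|BR1|rd2|wr0
(5) want 1×MUL +2rd +1wr — WR_PORT → AL0|MU1|ME0|BR1|rd2|wr0

reason(slot 1) = WAW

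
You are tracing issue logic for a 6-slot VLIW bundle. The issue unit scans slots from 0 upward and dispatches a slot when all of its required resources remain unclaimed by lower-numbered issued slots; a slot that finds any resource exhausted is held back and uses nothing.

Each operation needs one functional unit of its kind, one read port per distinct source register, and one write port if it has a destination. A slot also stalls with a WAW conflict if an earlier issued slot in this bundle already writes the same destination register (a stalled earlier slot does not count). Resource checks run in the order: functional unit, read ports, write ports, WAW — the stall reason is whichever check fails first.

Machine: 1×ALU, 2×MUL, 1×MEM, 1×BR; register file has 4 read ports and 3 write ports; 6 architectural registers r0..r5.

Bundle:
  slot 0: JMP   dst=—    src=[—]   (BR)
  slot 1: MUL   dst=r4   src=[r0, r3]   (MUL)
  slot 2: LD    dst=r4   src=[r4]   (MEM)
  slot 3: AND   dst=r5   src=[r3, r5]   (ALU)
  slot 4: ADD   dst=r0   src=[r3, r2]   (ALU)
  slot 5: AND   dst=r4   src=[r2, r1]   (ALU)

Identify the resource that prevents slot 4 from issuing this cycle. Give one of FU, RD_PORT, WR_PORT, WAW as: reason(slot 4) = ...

reason(slot 4) = FU

slot 0 (BR): ISSUE — free A1,Mu2,Ld1,B0 rp4 wp3
slot 1 (MUL): ISSUE — free A1,Mu1,Ld1,B0 rp2 wp2
slot 2 (MEM): stall WAW — free A1,Mu1,Ld1,B0 rp2 wp2
slot 3 (ALU): ISSUE — free A0,Mu1,Ld1,B0 rp0 wp1
slot 4 (ALU): stall FU — free A0,Mu1,Ld1,B0 rp0 wp1
slot 5 (ALU): stall FU — free A0,Mu1,Ld1,B0 rp0 wp1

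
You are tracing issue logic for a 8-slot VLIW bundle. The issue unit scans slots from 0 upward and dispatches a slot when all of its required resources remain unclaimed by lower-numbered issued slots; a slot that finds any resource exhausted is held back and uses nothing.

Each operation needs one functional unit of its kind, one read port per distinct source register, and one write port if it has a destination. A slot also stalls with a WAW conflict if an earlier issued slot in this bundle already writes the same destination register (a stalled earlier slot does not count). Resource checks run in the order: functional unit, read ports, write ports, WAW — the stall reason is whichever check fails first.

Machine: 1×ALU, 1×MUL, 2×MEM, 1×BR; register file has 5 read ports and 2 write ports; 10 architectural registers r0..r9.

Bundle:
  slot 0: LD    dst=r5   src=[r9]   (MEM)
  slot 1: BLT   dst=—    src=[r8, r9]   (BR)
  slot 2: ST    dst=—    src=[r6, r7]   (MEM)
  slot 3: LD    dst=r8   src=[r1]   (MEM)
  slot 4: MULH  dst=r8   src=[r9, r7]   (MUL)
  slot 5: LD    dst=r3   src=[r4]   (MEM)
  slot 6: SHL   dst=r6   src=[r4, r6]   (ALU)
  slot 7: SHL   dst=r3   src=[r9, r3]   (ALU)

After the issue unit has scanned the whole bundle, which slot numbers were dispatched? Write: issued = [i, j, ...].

issued = [0, 1, 2]

slot 0 (MEM): ISSUE — free A1,Mu1,Ld1,B1 rp4 wp1
slot 1 (BR): ISSUE — free A1,Mu1,Ld1,B0 rp2 wp1
slot 2 (MEM): ISSUE — free A1,Mu1,Ld0,B0 rp0 wp1
slot 3 (MEM): stall FU — free A1,Mu1,Ld0,B0 rp0 wp1
slot 4 (MUL): stall RD_PORT — free A1,Mu1,Ld0,B0 rp0 wp1
slot 5 (MEM): stall FU — free A1,Mu1,Ld0,B0 rp0 wp1
slot 6 (ALU): stall RD_PORT — free A1,Mu1,Ld0,B0 rp0 wp1
slot 7 (ALU): stall RD_PORT — free A1,Mu1,Ld0,B0 rp0 wp1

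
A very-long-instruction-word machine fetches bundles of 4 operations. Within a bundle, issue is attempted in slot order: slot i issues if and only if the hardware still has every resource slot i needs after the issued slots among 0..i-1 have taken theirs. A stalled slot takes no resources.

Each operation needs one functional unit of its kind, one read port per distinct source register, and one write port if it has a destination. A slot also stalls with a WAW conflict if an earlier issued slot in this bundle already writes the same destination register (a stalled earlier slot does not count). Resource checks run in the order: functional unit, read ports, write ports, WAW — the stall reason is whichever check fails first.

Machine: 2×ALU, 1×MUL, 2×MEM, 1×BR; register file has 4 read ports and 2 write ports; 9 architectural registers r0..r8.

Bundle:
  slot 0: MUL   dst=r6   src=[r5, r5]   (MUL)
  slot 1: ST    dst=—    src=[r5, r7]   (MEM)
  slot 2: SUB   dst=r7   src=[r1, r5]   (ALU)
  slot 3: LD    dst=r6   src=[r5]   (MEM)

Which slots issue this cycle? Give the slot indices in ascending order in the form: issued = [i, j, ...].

issued = [0, 1]

(0) want 1×MUL +1rd +1wr — yes → AL2|MU0|ME2|BR1|rd3|wr1
(1) want 1×MEM +2rd +0wr — yes → AL2|MU0|ME1|BR1|rd1|wr1
(2) want 1×ALU +2rd +1wr — RD_PORT → AL2|MU0|ME1|BR1|rd1|wr1
(3) want 1×MEM +1rd +1wr — WAW → AL2|MU0|ME1|BR1|rd1|wr1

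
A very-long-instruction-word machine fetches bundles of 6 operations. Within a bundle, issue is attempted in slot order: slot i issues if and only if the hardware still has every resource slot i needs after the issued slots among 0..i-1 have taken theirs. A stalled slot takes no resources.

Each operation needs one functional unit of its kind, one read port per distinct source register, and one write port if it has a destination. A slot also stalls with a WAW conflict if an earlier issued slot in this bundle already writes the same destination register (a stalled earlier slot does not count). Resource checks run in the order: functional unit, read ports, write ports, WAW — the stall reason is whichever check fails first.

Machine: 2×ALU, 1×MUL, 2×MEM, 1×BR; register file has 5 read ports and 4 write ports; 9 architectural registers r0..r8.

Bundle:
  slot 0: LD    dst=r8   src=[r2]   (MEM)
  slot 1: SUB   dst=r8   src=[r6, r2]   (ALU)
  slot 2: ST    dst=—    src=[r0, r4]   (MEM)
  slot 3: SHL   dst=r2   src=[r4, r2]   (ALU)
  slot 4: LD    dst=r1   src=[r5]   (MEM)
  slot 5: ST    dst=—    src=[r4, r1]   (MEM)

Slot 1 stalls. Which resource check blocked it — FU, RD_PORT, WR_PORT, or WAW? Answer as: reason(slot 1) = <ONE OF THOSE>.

reason(slot 1) = WAW

(0) want 1×MEM +1rd +1wr — yes → AL2|MU1|ME1|BR1|rd4|wr3
(1) want 1×ALU +2rd +1wr — WAW → AL2|MU1|ME1|BR1|rd4|wr3
(2) want 1×MEM +2rd +0wr — yes → AL2|MU1|ME0|BR1|rd2|wr3
(3) want 1×ALU +2rd +1wr — yes → AL1|MU1|ME0|BR1|rd0|wr2
(4) want 1×MEM +1rd +1wr — FU → AL1|MU1|ME0|BR1|rd0|wr2
(5) want 1×MEM +2rd +0wr — FU → AL1|MU1|ME0|BR1|rd0|wr2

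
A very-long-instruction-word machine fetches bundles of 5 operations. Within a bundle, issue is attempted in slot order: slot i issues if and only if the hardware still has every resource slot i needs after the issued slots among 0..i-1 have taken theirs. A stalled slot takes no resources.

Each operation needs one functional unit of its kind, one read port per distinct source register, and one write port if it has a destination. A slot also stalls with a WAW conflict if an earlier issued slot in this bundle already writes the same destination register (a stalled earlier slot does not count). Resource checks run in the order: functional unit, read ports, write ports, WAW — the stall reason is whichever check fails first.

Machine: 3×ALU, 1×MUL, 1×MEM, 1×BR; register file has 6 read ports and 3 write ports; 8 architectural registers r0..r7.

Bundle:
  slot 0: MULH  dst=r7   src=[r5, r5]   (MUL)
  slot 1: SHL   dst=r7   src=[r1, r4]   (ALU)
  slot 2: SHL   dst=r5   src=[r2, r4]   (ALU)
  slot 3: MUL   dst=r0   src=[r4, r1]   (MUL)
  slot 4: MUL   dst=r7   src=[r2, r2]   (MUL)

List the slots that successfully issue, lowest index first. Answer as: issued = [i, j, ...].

  0. MUL→r7 ⇒ go  {3A/0Mu/1Ld/1B | 5r 2w}
  1. ALU→r7 ⇒ no(WAW)  {3A/0Mu/1Ld/1B | 5r 2w}
  2. ALU→r5 ⇒ go  {2A/0Mu/1Ld/1B | 3r 1w}
  3. MUL→r0 ⇒ no(FU)  {2A/0Mu/1Ld/1B | 3r 1w}
  4. MUL→r7 ⇒ no(FU)  {2A/0Mu/1Ld/1B | 3r 1w}

issued = [0, 2]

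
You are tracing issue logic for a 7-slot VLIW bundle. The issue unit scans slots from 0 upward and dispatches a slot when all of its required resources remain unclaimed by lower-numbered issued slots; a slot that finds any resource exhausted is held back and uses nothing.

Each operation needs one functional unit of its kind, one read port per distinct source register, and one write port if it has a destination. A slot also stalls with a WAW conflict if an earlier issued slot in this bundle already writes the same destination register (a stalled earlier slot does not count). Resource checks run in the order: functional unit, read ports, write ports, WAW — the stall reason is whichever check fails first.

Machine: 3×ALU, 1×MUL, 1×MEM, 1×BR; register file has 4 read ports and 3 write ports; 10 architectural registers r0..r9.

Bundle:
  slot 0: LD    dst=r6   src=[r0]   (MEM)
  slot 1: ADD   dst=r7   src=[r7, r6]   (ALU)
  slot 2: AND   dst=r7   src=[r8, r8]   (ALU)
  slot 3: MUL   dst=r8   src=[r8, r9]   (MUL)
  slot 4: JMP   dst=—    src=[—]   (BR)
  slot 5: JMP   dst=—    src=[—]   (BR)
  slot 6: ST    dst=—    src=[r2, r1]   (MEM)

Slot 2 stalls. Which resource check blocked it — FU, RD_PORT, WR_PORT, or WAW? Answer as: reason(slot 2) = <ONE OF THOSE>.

reason(slot 2) = WAW

[0] MEM needs rd=1 wr=1: ok; after: ALU=3 MUL=1 MEM=0 BR=1, R=3, W=2
[1] ALU needs rd=2 wr=1: ok; after: ALU=2 MUL=1 MEM=0 BR=1, R=1, W=1
[2] ALU needs rd=1 wr=1: WAW; after: ALU=2 MUL=1 MEM=0 BR=1, R=1, W=1
[3] MUL needs rd=2 wr=1: RD_PORT; after: ALU=2 MUL=1 MEM=0 BR=1, R=1, W=1
[4] BR needs rd=0 wr=0: ok; after: ALU=2 MUL=1 MEM=0 BR=0, R=1, W=1
[5] BR needs rd=0 wr=0: FU; after: ALU=2 MUL=1 MEM=0 BR=0, R=1, W=1
[6] MEM needs rd=2 wr=0: FU; after: ALU=2 MUL=1 MEM=0 BR=0, R=1, W=1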